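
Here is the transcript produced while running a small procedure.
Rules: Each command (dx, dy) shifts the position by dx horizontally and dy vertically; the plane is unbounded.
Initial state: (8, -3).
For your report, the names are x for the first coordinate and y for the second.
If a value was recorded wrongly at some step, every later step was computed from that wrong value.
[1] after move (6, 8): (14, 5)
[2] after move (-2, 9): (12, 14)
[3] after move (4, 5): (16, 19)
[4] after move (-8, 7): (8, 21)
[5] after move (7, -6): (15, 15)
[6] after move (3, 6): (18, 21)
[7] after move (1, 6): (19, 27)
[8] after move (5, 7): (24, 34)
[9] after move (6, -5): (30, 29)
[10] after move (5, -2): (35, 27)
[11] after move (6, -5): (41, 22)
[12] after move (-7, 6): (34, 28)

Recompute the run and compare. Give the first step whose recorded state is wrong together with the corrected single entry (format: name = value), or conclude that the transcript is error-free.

step 1: x = 8 + (6) = 14, y = -3 + (8) = 5 -> matches
step 2: x = 14 + (-2) = 12, y = 5 + (9) = 14 -> verified
step 3: x = 12 + (4) = 16, y = 14 + (5) = 19 -> agrees with the transcript
step 4: x = 16 + (-8) = 8, y = 19 + (7) = 26 -> not what was recorded
The audit stops at step 4: the recorded entry is wrong and should be y = 26.

step 4, y = 26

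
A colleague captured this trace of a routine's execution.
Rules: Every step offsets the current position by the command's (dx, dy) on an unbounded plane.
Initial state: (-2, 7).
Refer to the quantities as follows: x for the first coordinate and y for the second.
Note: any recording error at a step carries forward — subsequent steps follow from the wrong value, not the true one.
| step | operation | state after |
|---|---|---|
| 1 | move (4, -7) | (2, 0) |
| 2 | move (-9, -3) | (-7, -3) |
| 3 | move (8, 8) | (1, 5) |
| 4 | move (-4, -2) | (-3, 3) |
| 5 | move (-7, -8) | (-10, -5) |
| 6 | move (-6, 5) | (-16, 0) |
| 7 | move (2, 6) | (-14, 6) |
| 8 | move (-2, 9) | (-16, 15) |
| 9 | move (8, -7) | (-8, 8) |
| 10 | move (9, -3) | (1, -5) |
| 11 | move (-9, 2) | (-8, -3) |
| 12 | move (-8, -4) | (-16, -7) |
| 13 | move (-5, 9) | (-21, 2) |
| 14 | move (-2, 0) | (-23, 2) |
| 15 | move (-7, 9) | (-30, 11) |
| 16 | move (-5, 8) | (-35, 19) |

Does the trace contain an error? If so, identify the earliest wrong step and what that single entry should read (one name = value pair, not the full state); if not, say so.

Recomputing the run from the initial state:
step 1: x = 2, y = 0
step 2: x = -7, y = -3
step 3: x = 1, y = 5
step 4: x = -3, y = 3
step 5: x = -10, y = -5
step 6: x = -16, y = 0
step 7: x = -14, y = 6
step 8: x = -16, y = 15
step 9: x = -8, y = 8
step 10: x = 1, y = 5
step 11: x = -8, y = 7
step 12: x = -16, y = 3
step 13: x = -21, y = 12
step 14: x = -23, y = 12
step 15: x = -30, y = 21
step 16: x = -35, y = 29
The first disagreement with the trace is at step 10, where the value should be y = 5.

step 10, y = 5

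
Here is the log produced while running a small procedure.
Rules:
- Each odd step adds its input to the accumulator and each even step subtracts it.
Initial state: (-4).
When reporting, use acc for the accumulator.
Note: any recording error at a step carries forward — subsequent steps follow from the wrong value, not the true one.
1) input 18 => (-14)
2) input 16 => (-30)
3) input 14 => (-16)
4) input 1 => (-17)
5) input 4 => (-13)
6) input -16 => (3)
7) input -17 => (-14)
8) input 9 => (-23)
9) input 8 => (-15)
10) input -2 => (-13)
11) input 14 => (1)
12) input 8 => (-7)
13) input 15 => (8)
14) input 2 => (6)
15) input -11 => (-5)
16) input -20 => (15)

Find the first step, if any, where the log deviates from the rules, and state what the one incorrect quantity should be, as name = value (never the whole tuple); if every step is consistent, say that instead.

1. acc = -4 + 18 = 14 (this is not what the log shows)
Conclusion: step 1 carries the first error; the entry should be acc = 14.

step 1, acc = 14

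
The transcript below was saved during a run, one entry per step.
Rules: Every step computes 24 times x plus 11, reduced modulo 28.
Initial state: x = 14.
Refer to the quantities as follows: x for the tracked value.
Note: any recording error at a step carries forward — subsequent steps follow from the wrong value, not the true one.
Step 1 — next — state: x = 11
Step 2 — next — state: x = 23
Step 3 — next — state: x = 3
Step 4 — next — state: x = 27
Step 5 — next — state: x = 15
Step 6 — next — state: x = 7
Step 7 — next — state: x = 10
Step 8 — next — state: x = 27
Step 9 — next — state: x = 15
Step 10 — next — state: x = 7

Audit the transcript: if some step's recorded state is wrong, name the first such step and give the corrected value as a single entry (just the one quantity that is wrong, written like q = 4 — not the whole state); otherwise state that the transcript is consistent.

step 7, x = 11

step 1: x = (24*14 + 11) mod 28 = 11 -> in agreement
step 2: x = (24*11 + 11) mod 28 = 23 -> verified
step 3: x = (24*23 + 11) mod 28 = 3 -> same as recorded
step 4: x = (24*3 + 11) mod 28 = 27 -> no discrepancy
step 5: x = (24*27 + 11) mod 28 = 15 -> no discrepancy
step 6: x = (24*15 + 11) mod 28 = 7 -> in agreement
step 7: x = (24*7 + 11) mod 28 = 11 -> this is not what the transcript shows
The earliest wrong entry is at step 7: it should read x = 11.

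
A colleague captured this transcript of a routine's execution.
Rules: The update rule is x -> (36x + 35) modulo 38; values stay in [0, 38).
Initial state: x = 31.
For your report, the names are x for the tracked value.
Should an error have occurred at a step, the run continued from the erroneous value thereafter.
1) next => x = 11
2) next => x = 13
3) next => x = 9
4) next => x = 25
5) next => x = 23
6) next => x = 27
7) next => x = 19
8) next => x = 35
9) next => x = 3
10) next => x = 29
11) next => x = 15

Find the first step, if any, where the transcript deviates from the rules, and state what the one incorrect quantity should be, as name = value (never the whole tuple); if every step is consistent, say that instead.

step 4, x = 17

Step 1: x = (36*31 + 35) mod 38 = 11 — exactly as logged.
Step 2: x = (36*11 + 35) mod 38 = 13 — confirmed correct.
Step 3: x = (36*13 + 35) mod 38 = 9 — in agreement.
Step 4: x = (36*9 + 35) mod 38 = 17 — first mismatch against the transcript.
First incorrect step: 4; the correct value is x = 17.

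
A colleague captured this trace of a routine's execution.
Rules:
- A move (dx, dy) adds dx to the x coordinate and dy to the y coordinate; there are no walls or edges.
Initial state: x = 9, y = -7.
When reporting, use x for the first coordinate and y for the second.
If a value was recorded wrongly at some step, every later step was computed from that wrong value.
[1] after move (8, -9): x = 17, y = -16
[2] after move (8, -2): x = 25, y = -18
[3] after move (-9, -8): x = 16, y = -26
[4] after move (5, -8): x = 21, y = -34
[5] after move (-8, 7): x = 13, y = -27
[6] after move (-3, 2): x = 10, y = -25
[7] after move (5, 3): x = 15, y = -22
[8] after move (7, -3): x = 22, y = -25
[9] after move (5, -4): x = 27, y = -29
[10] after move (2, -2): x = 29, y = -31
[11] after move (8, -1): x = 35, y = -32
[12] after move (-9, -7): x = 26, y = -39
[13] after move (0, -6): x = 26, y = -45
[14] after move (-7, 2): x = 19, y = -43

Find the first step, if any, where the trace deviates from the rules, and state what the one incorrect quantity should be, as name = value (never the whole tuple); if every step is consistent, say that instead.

Recomputing the run from the initial state:
step 1: x = 17, y = -16
step 2: x = 25, y = -18
step 3: x = 16, y = -26
step 4: x = 21, y = -34
step 5: x = 13, y = -27
step 6: x = 10, y = -25
step 7: x = 15, y = -22
step 8: x = 22, y = -25
step 9: x = 27, y = -29
step 10: x = 29, y = -31
step 11: x = 37, y = -32
step 12: x = 28, y = -39
step 13: x = 28, y = -45
step 14: x = 21, y = -43
The first disagreement with the trace is at step 11, where the value should be x = 37.

step 11, x = 37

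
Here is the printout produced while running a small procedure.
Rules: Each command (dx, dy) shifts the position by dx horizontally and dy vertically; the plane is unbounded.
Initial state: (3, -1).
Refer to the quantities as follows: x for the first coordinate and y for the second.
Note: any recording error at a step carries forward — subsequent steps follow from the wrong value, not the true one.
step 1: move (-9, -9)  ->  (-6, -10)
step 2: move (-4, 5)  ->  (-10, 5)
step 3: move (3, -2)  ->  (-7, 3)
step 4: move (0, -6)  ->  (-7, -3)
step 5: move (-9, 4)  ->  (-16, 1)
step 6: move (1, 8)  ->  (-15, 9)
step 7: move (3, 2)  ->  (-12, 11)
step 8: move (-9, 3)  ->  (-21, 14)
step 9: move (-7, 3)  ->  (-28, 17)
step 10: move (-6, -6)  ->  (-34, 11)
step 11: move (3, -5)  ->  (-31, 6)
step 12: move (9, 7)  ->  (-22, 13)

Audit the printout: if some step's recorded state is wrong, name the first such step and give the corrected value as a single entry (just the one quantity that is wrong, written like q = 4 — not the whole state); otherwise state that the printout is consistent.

Recomputing the run from the initial state:
step 1: x = -6, y = -10
step 2: x = -10, y = -5
step 3: x = -7, y = -7
step 4: x = -7, y = -13
step 5: x = -16, y = -9
step 6: x = -15, y = -1
step 7: x = -12, y = 1
step 8: x = -21, y = 4
step 9: x = -28, y = 7
step 10: x = -34, y = 1
step 11: x = -31, y = -4
step 12: x = -22, y = 3
The first disagreement with the printout is at step 2, where the value should be y = -5.

step 2, y = -5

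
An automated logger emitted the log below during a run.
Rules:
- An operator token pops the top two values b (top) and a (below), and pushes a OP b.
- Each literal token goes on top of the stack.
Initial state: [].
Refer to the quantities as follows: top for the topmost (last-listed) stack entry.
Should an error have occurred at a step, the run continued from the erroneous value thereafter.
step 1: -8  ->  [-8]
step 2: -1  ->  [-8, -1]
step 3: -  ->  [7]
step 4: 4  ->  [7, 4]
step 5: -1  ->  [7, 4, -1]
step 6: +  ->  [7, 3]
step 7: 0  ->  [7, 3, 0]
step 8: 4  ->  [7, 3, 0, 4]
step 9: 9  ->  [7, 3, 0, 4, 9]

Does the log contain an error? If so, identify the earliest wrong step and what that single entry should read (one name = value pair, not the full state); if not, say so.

step 1: push -8: top = -8 -> confirmed correct
step 2: push -1: top = -1 -> agrees with the log
step 3: -8 - -1 = -7 -> a discrepancy with the log
The earliest wrong entry is at step 3: it should read top = -7.

step 3, top = -7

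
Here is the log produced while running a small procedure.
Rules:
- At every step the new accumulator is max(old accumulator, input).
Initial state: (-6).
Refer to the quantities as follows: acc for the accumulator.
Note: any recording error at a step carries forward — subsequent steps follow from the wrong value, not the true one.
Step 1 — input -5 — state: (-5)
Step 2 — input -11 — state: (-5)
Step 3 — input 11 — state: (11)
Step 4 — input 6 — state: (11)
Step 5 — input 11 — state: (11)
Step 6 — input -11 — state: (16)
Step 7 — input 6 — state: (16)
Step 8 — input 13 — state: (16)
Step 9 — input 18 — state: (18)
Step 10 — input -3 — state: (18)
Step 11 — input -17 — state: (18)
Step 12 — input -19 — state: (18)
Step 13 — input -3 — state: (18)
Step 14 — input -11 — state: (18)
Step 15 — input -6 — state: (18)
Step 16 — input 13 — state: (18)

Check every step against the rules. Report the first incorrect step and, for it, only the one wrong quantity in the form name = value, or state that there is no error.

step 6, acc = 11

Recomputing the run from the initial state:
step 1: acc = -5
step 2: acc = -5
step 3: acc = 11
step 4: acc = 11
step 5: acc = 11
step 6: acc = 11
step 7: acc = 11
step 8: acc = 13
step 9: acc = 18
step 10: acc = 18
step 11: acc = 18
step 12: acc = 18
step 13: acc = 18
step 14: acc = 18
step 15: acc = 18
step 16: acc = 18
The first disagreement with the log is at step 6, where the value should be acc = 11.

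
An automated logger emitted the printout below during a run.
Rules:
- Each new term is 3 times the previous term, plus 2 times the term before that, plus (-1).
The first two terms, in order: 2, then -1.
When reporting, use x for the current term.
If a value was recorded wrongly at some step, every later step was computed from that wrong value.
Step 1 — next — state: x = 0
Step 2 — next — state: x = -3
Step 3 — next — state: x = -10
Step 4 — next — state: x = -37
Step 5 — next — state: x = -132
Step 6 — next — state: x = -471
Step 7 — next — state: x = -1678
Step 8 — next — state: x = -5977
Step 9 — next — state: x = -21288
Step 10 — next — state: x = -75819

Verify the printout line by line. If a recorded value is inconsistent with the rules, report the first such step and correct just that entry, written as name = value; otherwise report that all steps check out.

Recomputing the run from the initial state:
step 1: x = 0
step 2: x = -3
step 3: x = -10
step 4: x = -37
step 5: x = -132
step 6: x = -471
step 7: x = -1678
step 8: x = -5977
step 9: x = -21288
step 10: x = -75819
This matches the printout at every step.

no error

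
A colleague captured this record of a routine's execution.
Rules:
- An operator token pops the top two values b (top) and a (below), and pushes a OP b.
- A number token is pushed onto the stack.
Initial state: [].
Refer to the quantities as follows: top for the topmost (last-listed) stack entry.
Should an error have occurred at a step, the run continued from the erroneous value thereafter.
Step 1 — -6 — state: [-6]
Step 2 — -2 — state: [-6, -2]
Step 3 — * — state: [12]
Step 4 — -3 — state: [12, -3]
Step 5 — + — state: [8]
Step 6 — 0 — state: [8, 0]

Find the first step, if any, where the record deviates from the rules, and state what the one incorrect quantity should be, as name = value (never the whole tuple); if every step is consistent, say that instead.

step 1: push -6: top = -6 -> in agreement
step 2: push -2: top = -2 -> in agreement
step 3: -6 * -2 = 12 -> matches
step 4: push -3: top = -3 -> consistent with the record
step 5: 12 + -3 = 9 -> the recorded entry deviates here
First incorrect step: 5; the correct value is top = 9.

step 5, top = 9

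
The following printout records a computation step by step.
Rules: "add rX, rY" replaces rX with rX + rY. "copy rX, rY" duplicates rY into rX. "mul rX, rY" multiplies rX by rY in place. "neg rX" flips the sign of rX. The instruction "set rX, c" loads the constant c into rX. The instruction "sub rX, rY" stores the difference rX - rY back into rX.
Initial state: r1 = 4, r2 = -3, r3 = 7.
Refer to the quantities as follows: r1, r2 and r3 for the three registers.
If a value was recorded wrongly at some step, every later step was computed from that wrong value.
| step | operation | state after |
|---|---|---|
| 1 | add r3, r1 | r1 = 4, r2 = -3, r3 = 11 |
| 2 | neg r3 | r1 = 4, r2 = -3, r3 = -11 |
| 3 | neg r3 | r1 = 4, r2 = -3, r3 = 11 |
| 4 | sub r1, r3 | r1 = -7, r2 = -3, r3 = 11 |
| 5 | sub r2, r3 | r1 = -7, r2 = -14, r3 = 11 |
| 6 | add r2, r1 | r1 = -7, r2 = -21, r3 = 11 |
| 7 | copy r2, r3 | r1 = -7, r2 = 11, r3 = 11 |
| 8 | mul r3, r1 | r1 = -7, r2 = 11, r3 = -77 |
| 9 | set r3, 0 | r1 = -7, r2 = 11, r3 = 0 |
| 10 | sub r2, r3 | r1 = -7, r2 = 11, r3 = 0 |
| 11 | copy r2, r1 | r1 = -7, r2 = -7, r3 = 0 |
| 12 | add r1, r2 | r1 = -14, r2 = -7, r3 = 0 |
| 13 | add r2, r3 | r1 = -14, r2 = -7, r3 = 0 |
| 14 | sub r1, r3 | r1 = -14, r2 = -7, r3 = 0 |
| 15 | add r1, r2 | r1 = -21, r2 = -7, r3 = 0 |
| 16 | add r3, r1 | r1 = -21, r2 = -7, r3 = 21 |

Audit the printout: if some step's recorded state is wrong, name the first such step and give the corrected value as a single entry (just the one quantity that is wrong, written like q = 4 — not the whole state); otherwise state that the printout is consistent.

step 16, r3 = -21

Recomputing the run from the initial state:
step 1: r1 = 4, r2 = -3, r3 = 11
step 2: r1 = 4, r2 = -3, r3 = -11
step 3: r1 = 4, r2 = -3, r3 = 11
step 4: r1 = -7, r2 = -3, r3 = 11
step 5: r1 = -7, r2 = -14, r3 = 11
step 6: r1 = -7, r2 = -21, r3 = 11
step 7: r1 = -7, r2 = 11, r3 = 11
step 8: r1 = -7, r2 = 11, r3 = -77
step 9: r1 = -7, r2 = 11, r3 = 0
step 10: r1 = -7, r2 = 11, r3 = 0
step 11: r1 = -7, r2 = -7, r3 = 0
step 12: r1 = -14, r2 = -7, r3 = 0
step 13: r1 = -14, r2 = -7, r3 = 0
step 14: r1 = -14, r2 = -7, r3 = 0
step 15: r1 = -21, r2 = -7, r3 = 0
step 16: r1 = -21, r2 = -7, r3 = -21
The first disagreement with the printout is at step 16, where the value should be r3 = -21.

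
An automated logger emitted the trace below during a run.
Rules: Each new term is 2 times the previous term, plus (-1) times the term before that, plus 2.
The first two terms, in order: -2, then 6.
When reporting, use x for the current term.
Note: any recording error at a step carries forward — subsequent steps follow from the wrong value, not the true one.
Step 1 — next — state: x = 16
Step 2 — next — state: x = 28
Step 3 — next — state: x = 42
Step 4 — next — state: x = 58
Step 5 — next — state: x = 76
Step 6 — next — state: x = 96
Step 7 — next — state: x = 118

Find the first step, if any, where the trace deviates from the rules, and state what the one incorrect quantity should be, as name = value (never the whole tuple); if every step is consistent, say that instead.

no error

step 1: x = 2*(6) + (-1)*(-2) + (2) = 16 -> confirmed correct
step 2: x = 2*(16) + (-1)*(6) + (2) = 28 -> confirmed correct
step 3: x = 2*(28) + (-1)*(16) + (2) = 42 -> no discrepancy
step 4: x = 2*(42) + (-1)*(28) + (2) = 58 -> agrees with the trace
step 5: x = 2*(58) + (-1)*(42) + (2) = 76 -> exactly as logged
step 6: x = 2*(76) + (-1)*(58) + (2) = 96 -> no discrepancy
step 7: x = 2*(96) + (-1)*(76) + (2) = 118 -> consistent with the trace
Nothing is out of place; the run is error-free.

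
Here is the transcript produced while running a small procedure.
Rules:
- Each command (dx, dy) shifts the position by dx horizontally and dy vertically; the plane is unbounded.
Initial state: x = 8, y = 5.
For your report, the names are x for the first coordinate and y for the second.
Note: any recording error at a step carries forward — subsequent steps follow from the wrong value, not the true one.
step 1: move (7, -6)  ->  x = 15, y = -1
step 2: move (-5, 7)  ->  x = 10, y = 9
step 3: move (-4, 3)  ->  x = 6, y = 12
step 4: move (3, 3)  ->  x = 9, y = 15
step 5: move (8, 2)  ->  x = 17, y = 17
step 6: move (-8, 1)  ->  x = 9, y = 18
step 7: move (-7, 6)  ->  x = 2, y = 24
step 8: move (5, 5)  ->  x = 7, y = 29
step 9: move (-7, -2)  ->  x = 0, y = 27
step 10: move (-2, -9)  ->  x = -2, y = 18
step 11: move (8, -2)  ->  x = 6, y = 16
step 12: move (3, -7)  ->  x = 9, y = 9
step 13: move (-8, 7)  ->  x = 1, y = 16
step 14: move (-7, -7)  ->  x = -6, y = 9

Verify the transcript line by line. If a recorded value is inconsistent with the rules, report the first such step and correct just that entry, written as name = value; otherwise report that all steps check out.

Step 1: x = 8 + (7) = 15, y = 5 + (-6) = -1 — same as recorded.
Step 2: x = 15 + (-5) = 10, y = -1 + (7) = 6 — the transcript has a different value.
First deviation found at step 2; the corrected entry is y = 6.

step 2, y = 6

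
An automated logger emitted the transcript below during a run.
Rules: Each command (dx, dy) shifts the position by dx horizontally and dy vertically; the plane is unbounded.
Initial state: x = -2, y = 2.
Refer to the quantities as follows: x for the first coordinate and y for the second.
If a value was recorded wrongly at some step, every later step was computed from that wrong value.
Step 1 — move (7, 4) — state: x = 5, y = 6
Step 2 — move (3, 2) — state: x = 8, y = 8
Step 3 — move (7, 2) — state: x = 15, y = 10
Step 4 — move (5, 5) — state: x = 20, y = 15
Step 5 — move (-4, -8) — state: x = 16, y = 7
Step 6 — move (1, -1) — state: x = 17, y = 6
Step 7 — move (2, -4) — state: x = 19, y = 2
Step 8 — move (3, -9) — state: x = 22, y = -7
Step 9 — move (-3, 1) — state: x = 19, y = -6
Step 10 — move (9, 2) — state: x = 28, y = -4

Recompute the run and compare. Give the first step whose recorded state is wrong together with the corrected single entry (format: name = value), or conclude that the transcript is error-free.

step 1: x = -2 + (7) = 5, y = 2 + (4) = 6 -> verified
step 2: x = 5 + (3) = 8, y = 6 + (2) = 8 -> in agreement
step 3: x = 8 + (7) = 15, y = 8 + (2) = 10 -> consistent with the transcript
step 4: x = 15 + (5) = 20, y = 10 + (5) = 15 -> confirmed correct
step 5: x = 20 + (-4) = 16, y = 15 + (-8) = 7 -> in agreement
step 6: x = 16 + (1) = 17, y = 7 + (-1) = 6 -> consistent with the transcript
step 7: x = 17 + (2) = 19, y = 6 + (-4) = 2 -> no discrepancy
step 8: x = 19 + (3) = 22, y = 2 + (-9) = -7 -> no discrepancy
step 9: x = 22 + (-3) = 19, y = -7 + (1) = -6 -> no discrepancy
step 10: x = 19 + (9) = 28, y = -6 + (2) = -4 -> agrees with the transcript
The recomputation confirms every line.

no error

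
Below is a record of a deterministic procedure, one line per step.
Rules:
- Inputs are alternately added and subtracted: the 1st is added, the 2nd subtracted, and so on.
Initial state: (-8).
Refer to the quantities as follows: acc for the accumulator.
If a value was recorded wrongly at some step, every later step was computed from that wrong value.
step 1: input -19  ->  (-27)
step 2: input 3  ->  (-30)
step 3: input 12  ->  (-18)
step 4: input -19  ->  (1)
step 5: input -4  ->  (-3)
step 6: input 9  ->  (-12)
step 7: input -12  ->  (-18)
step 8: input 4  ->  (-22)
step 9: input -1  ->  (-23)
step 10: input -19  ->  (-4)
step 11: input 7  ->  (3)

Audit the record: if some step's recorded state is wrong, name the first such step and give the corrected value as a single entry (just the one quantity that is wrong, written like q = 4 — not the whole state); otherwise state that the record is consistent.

Recomputing the run from the initial state:
step 1: acc = -27
step 2: acc = -30
step 3: acc = -18
step 4: acc = 1
step 5: acc = -3
step 6: acc = -12
step 7: acc = -24
step 8: acc = -28
step 9: acc = -29
step 10: acc = -10
step 11: acc = -3
The first disagreement with the record is at step 7, where the value should be acc = -24.

step 7, acc = -24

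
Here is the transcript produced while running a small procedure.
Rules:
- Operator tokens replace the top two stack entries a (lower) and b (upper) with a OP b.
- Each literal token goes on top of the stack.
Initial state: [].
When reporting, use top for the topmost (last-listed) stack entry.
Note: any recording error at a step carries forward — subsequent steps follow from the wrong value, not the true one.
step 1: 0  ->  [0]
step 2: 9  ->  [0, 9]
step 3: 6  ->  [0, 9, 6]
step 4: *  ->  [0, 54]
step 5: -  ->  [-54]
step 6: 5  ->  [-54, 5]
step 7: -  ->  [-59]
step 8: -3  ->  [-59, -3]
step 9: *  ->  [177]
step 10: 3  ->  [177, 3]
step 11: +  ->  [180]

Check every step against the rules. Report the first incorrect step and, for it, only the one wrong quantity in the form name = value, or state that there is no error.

Recomputing the run from the initial state:
step 1: [0]
step 2: [0, 9]
step 3: [0, 9, 6]
step 4: [0, 54]
step 5: [-54]
step 6: [-54, 5]
step 7: [-59]
step 8: [-59, -3]
step 9: [177]
step 10: [177, 3]
step 11: [180]
This matches the transcript at every step.

no error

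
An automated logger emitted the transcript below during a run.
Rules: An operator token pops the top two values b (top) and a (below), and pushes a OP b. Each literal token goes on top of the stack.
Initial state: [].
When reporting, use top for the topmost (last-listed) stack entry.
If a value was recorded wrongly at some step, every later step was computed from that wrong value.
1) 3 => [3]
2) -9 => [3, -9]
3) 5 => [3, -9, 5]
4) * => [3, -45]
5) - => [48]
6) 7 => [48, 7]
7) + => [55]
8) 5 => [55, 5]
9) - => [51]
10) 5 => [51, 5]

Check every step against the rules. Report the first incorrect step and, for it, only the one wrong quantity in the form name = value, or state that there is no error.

1. push 3: top = 3 (verified)
2. push -9: top = -9 (consistent with the transcript)
3. push 5: top = 5 (same as recorded)
4. -9 * 5 = -45 (matches)
5. 3 - -45 = 48 (consistent with the transcript)
6. push 7: top = 7 (agrees with the transcript)
7. 48 + 7 = 55 (consistent with the transcript)
8. push 5: top = 5 (same as recorded)
9. 55 - 5 = 50 (the transcript has a different value)
Step 9 is the first one off; corrected, top = 50.

step 9, top = 50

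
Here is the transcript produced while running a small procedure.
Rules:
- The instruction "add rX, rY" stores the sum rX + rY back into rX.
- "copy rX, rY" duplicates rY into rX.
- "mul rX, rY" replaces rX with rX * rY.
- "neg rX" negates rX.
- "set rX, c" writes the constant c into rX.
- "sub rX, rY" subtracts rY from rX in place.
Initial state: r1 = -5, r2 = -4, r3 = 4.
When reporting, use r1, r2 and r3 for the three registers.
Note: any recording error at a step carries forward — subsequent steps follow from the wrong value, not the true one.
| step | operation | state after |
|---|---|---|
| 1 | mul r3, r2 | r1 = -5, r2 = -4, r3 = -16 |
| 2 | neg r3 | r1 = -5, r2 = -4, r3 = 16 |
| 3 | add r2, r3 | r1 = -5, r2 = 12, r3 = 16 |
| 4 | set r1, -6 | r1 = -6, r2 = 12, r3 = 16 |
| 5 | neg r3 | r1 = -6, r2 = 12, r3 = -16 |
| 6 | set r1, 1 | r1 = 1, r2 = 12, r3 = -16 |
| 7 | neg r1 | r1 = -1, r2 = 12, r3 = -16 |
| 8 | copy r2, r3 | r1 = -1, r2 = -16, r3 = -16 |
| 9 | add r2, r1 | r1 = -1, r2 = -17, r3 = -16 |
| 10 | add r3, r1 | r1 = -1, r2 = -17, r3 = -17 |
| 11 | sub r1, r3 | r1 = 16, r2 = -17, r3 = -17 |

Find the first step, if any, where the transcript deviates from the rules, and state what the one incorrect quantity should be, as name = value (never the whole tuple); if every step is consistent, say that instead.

Step 1: r3 = 4 * -4 = -16 — in agreement.
Step 2: r3 = -(-16) = 16 — verified.
Step 3: r2 = -4 + 16 = 12 — consistent with the transcript.
Step 4: r1 = -6 — in agreement.
Step 5: r3 = -(16) = -16 — verified.
Step 6: r1 = 1 — verified.
Step 7: r1 = -(1) = -1 — no discrepancy.
Step 8: r2 = -16 — exactly as logged.
Step 9: r2 = -16 + -1 = -17 — confirmed correct.
Step 10: r3 = -16 + -1 = -17 — exactly as logged.
Step 11: r1 = -1 - -17 = 16 — verified.
The whole run recomputes cleanly — no discrepancies.

no error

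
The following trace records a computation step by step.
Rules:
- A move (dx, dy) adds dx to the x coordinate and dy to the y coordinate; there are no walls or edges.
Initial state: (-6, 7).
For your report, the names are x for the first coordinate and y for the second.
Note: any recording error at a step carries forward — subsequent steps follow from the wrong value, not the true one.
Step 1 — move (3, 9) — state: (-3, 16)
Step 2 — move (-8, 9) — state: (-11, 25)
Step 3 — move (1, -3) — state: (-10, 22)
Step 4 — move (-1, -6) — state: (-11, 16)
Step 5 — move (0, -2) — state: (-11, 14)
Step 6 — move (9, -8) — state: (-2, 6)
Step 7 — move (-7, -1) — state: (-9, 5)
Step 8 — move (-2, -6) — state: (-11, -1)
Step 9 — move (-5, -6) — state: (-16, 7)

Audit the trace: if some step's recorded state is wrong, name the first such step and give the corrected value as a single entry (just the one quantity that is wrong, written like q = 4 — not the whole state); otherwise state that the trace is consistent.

step 9, y = -7

1. x = -6 + (3) = -3, y = 7 + (9) = 16 (verified)
2. x = -3 + (-8) = -11, y = 16 + (9) = 25 (same as recorded)
3. x = -11 + (1) = -10, y = 25 + (-3) = 22 (no discrepancy)
4. x = -10 + (-1) = -11, y = 22 + (-6) = 16 (consistent with the trace)
5. x = -11 + (0) = -11, y = 16 + (-2) = 14 (checks out)
6. x = -11 + (9) = -2, y = 14 + (-8) = 6 (in agreement)
7. x = -2 + (-7) = -9, y = 6 + (-1) = 5 (same as recorded)
8. x = -9 + (-2) = -11, y = 5 + (-6) = -1 (matches)
9. x = -11 + (-5) = -16, y = -1 + (-6) = -7 (first mismatch against the trace)
Step 9 is the first one off; corrected, y = -7.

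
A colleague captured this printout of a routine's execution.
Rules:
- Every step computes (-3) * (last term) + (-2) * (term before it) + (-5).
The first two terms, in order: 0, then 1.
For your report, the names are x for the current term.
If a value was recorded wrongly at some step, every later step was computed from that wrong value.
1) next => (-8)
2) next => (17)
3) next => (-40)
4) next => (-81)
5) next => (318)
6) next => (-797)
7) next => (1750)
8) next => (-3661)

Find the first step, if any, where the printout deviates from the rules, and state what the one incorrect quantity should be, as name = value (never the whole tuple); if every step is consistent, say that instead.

step 4, x = 81

Step 1: x = -3*(1) + (-2)*(0) + (-5) = -8 — checks out.
Step 2: x = -3*(-8) + (-2)*(1) + (-5) = 17 — checks out.
Step 3: x = -3*(17) + (-2)*(-8) + (-5) = -40 — same as recorded.
Step 4: x = -3*(-40) + (-2)*(17) + (-5) = 81 — the printout disagrees here.
That makes step 4 the first incorrect line — x = 81 is what it should show.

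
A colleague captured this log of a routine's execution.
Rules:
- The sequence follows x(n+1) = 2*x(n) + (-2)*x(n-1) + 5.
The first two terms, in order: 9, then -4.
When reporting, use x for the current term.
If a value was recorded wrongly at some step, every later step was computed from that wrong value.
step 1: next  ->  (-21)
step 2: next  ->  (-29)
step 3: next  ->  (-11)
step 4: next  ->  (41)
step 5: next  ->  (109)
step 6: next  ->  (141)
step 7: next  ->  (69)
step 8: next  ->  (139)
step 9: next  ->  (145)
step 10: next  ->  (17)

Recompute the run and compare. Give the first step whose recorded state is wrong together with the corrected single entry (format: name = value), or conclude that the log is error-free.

step 8, x = -139

Recomputing the run from the initial state:
step 1: x = -21
step 2: x = -29
step 3: x = -11
step 4: x = 41
step 5: x = 109
step 6: x = 141
step 7: x = 69
step 8: x = -139
step 9: x = -411
step 10: x = -539
The first disagreement with the log is at step 8, where the value should be x = -139.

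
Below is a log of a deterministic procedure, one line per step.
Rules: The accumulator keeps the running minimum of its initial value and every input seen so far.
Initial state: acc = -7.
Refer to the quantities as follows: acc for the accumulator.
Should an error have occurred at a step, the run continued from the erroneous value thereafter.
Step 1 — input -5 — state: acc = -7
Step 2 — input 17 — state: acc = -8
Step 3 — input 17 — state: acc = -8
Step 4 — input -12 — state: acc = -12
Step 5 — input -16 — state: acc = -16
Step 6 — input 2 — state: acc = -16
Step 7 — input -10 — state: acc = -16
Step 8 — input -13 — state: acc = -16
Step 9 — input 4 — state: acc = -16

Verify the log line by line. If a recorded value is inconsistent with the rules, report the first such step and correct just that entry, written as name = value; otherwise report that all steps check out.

Recomputing the run from the initial state:
step 1: acc = -7
step 2: acc = -7
step 3: acc = -7
step 4: acc = -12
step 5: acc = -16
step 6: acc = -16
step 7: acc = -16
step 8: acc = -16
step 9: acc = -16
The first disagreement with the log is at step 2, where the value should be acc = -7.

step 2, acc = -7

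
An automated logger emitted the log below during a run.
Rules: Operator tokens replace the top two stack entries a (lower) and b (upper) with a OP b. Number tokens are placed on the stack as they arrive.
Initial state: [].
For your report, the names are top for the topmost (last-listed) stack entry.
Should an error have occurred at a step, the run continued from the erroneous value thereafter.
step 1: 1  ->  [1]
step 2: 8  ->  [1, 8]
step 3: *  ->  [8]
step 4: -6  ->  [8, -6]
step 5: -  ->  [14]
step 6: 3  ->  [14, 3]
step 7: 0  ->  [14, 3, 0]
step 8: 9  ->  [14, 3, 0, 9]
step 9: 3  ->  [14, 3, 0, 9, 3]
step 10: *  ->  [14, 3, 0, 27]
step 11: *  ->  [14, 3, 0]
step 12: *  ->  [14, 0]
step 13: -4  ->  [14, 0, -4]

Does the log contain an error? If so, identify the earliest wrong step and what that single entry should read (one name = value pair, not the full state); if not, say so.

Step 1: push 1: top = 1 — same as recorded.
Step 2: push 8: top = 8 — in agreement.
Step 3: 1 * 8 = 8 — in agreement.
Step 4: push -6: top = -6 — checks out.
Step 5: 8 - -6 = 14 — same as recorded.
Step 6: push 3: top = 3 — in agreement.
Step 7: push 0: top = 0 — no discrepancy.
Step 8: push 9: top = 9 — matches.
Step 9: push 3: top = 3 — checks out.
Step 10: 9 * 3 = 27 — exactly as logged.
Step 11: 0 * 27 = 0 — verified.
Step 12: 3 * 0 = 0 — confirmed correct.
Step 13: push -4: top = -4 — matches.
Each recorded entry agrees with the recomputation.

no error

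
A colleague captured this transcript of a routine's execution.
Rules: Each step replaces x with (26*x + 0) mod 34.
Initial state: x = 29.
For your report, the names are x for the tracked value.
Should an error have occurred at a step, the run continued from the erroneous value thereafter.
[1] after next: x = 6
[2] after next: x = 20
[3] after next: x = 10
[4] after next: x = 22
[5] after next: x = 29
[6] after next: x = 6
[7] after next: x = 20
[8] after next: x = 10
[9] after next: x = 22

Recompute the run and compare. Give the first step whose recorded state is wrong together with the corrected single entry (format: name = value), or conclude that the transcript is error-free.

Recomputing the run from the initial state:
step 1: x = 6
step 2: x = 20
step 3: x = 10
step 4: x = 22
step 5: x = 28
step 6: x = 14
step 7: x = 24
step 8: x = 12
step 9: x = 6
The first disagreement with the transcript is at step 5, where the value should be x = 28.

step 5, x = 28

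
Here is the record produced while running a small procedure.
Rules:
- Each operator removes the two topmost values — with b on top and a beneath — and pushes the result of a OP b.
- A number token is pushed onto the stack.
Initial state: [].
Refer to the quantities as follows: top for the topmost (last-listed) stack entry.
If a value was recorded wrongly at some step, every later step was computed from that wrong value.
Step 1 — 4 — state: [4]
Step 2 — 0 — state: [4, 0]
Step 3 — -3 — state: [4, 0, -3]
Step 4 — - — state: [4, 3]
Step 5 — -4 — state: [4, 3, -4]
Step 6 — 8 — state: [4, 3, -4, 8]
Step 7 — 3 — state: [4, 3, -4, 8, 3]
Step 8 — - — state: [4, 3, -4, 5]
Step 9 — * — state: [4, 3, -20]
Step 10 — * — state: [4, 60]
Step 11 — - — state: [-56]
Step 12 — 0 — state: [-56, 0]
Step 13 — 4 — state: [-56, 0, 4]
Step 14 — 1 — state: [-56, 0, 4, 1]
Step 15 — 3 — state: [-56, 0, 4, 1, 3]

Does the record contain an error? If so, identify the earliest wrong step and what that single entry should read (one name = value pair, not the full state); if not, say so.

step 10, top = -60

Recomputing the run from the initial state:
step 1: [4]
step 2: [4, 0]
step 3: [4, 0, -3]
step 4: [4, 3]
step 5: [4, 3, -4]
step 6: [4, 3, -4, 8]
step 7: [4, 3, -4, 8, 3]
step 8: [4, 3, -4, 5]
step 9: [4, 3, -20]
step 10: [4, -60]
step 11: [64]
step 12: [64, 0]
step 13: [64, 0, 4]
step 14: [64, 0, 4, 1]
step 15: [64, 0, 4, 1, 3]
The first disagreement with the record is at step 10, where the value should be top = -60.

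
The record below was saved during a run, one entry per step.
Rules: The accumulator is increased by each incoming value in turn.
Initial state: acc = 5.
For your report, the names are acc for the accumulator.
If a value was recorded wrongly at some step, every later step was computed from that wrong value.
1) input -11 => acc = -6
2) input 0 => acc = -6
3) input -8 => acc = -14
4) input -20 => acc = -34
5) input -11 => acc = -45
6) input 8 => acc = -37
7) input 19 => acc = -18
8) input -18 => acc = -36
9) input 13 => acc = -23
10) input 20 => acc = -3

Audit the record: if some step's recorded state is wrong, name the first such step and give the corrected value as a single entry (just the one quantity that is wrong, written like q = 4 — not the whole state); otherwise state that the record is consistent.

Step 1: acc = 5 + -11 = -6 — agrees with the record.
Step 2: acc = -6 + 0 = -6 — confirmed correct.
Step 3: acc = -6 + -8 = -14 — in agreement.
Step 4: acc = -14 + -20 = -34 — exactly as logged.
Step 5: acc = -34 + -11 = -45 — agrees with the record.
Step 6: acc = -45 + 8 = -37 — matches.
Step 7: acc = -37 + 19 = -18 — agrees with the record.
Step 8: acc = -18 + -18 = -36 — exactly as logged.
Step 9: acc = -36 + 13 = -23 — same as recorded.
Step 10: acc = -23 + 20 = -3 — consistent with the record.
The recomputation confirms every line.

no error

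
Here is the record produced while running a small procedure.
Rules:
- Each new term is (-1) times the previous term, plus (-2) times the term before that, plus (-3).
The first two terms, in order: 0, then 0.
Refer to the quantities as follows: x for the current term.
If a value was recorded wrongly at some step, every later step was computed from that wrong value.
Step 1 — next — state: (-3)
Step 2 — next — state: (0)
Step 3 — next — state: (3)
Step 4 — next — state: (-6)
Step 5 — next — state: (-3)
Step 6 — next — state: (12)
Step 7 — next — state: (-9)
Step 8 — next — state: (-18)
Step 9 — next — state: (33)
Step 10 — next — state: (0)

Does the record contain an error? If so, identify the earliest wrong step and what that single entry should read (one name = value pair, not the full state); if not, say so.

Recomputing the run from the initial state:
step 1: x = -3
step 2: x = 0
step 3: x = 3
step 4: x = -6
step 5: x = -3
step 6: x = 12
step 7: x = -9
step 8: x = -18
step 9: x = 33
step 10: x = 0
This matches the record at every step.

no error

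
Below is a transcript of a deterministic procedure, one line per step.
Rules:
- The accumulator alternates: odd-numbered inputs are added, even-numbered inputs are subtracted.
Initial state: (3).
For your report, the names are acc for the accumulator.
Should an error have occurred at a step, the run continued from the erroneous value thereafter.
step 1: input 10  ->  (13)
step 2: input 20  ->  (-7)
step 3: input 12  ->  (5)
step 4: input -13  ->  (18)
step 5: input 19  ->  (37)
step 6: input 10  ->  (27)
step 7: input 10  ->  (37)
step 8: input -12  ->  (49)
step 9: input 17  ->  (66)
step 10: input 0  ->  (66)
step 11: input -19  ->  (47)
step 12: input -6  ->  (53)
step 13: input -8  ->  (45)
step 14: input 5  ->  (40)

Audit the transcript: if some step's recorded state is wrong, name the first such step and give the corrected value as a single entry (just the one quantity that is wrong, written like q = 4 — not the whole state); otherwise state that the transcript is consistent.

no error

Recomputing the run from the initial state:
step 1: acc = 13
step 2: acc = -7
step 3: acc = 5
step 4: acc = 18
step 5: acc = 37
step 6: acc = 27
step 7: acc = 37
step 8: acc = 49
step 9: acc = 66
step 10: acc = 66
step 11: acc = 47
step 12: acc = 53
step 13: acc = 45
step 14: acc = 40
This matches the transcript at every step.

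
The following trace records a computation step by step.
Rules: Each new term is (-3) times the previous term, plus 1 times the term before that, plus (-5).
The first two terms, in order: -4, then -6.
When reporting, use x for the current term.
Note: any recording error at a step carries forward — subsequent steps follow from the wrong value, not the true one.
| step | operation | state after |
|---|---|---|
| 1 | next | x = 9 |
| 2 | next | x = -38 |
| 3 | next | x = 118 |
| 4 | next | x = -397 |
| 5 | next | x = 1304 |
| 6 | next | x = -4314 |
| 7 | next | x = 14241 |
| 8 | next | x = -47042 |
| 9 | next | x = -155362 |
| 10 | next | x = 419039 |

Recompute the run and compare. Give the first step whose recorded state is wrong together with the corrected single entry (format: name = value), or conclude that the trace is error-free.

Step 1: x = -3*(-6) + (1)*(-4) + (-5) = 9 — checks out.
Step 2: x = -3*(9) + (1)*(-6) + (-5) = -38 — confirmed correct.
Step 3: x = -3*(-38) + (1)*(9) + (-5) = 118 — in agreement.
Step 4: x = -3*(118) + (1)*(-38) + (-5) = -397 — verified.
Step 5: x = -3*(-397) + (1)*(118) + (-5) = 1304 — no discrepancy.
Step 6: x = -3*(1304) + (1)*(-397) + (-5) = -4314 — in agreement.
Step 7: x = -3*(-4314) + (1)*(1304) + (-5) = 14241 — agrees with the trace.
Step 8: x = -3*(14241) + (1)*(-4314) + (-5) = -47042 — exactly as logged.
Step 9: x = -3*(-47042) + (1)*(14241) + (-5) = 155362 — first mismatch against the trace.
First incorrect step: 9; the correct value is x = 155362.

step 9, x = 155362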